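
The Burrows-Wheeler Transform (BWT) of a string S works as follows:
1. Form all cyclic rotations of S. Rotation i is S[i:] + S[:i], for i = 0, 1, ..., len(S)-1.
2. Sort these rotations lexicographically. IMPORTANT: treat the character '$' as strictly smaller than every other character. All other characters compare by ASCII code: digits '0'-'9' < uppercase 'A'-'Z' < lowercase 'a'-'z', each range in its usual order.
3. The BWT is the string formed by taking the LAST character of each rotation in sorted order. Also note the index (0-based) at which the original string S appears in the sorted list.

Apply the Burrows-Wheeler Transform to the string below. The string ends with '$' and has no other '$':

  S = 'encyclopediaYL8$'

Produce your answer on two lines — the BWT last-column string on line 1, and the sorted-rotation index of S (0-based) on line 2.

All 16 rotations (rotation i = S[i:]+S[:i]):
  rot[0] = encyclopediaYL8$
  rot[1] = ncyclopediaYL8$e
  rot[2] = cyclopediaYL8$en
  rot[3] = yclopediaYL8$enc
  rot[4] = clopediaYL8$ency
  rot[5] = lopediaYL8$encyc
  rot[6] = opediaYL8$encycl
  rot[7] = pediaYL8$encyclo
  rot[8] = ediaYL8$encyclop
  rot[9] = diaYL8$encyclope
  rot[10] = iaYL8$encycloped
  rot[11] = aYL8$encyclopedi
  rot[12] = YL8$encyclopedia
  rot[13] = L8$encyclopediaY
  rot[14] = 8$encyclopediaYL
  rot[15] = $encyclopediaYL8
Sorted (with $ < everything):
  sorted[0] = $encyclopediaYL8  (last char: '8')
  sorted[1] = 8$encyclopediaYL  (last char: 'L')
  sorted[2] = L8$encyclopediaY  (last char: 'Y')
  sorted[3] = YL8$encyclopedia  (last char: 'a')
  sorted[4] = aYL8$encyclopedi  (last char: 'i')
  sorted[5] = clopediaYL8$ency  (last char: 'y')
  sorted[6] = cyclopediaYL8$en  (last char: 'n')
  sorted[7] = diaYL8$encyclope  (last char: 'e')
  sorted[8] = ediaYL8$encyclop  (last char: 'p')
  sorted[9] = encyclopediaYL8$  (last char: '$')
  sorted[10] = iaYL8$encycloped  (last char: 'd')
  sorted[11] = lopediaYL8$encyc  (last char: 'c')
  sorted[12] = ncyclopediaYL8$e  (last char: 'e')
  sorted[13] = opediaYL8$encycl  (last char: 'l')
  sorted[14] = pediaYL8$encyclo  (last char: 'o')
  sorted[15] = yclopediaYL8$enc  (last char: 'c')
Last column: 8LYaiynep$dceloc
Original string S is at sorted index 9

Answer: 8LYaiynep$dceloc
9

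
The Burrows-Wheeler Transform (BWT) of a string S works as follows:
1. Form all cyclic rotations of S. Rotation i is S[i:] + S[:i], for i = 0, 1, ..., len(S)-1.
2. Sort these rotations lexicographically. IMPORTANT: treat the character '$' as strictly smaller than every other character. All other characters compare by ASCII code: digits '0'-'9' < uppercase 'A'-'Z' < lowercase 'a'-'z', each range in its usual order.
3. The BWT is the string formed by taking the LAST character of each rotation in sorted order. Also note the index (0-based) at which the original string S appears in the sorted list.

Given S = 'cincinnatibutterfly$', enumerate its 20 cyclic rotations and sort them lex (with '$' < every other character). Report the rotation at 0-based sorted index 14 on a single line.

Answer: rfly$cincinnatibutte

Derivation:
All 20 rotations (rotation i = S[i:]+S[:i]):
  rot[0] = cincinnatibutterfly$
  rot[1] = incinnatibutterfly$c
  rot[2] = ncinnatibutterfly$ci
  rot[3] = cinnatibutterfly$cin
  rot[4] = innatibutterfly$cinc
  rot[5] = nnatibutterfly$cinci
  rot[6] = natibutterfly$cincin
  rot[7] = atibutterfly$cincinn
  rot[8] = tibutterfly$cincinna
  rot[9] = ibutterfly$cincinnat
  rot[10] = butterfly$cincinnati
  rot[11] = utterfly$cincinnatib
  rot[12] = tterfly$cincinnatibu
  rot[13] = terfly$cincinnatibut
  rot[14] = erfly$cincinnatibutt
  rot[15] = rfly$cincinnatibutte
  rot[16] = fly$cincinnatibutter
  rot[17] = ly$cincinnatibutterf
  rot[18] = y$cincinnatibutterfl
  rot[19] = $cincinnatibutterfly
Sorted (with $ < everything):
  sorted[0] = $cincinnatibutterfly
  sorted[1] = atibutterfly$cincinn
  sorted[2] = butterfly$cincinnati
  sorted[3] = cincinnatibutterfly$
  sorted[4] = cinnatibutterfly$cin
  sorted[5] = erfly$cincinnatibutt
  sorted[6] = fly$cincinnatibutter
  sorted[7] = ibutterfly$cincinnat
  sorted[8] = incinnatibutterfly$c
  sorted[9] = innatibutterfly$cinc
  sorted[10] = ly$cincinnatibutterf
  sorted[11] = natibutterfly$cincin
  sorted[12] = ncinnatibutterfly$ci
  sorted[13] = nnatibutterfly$cinci
  sorted[14] = rfly$cincinnatibutte
  sorted[15] = terfly$cincinnatibut
  sorted[16] = tibutterfly$cincinna
  sorted[17] = tterfly$cincinnatibu
  sorted[18] = utterfly$cincinnatib
  sorted[19] = y$cincinnatibutterfl
sorted[14] = rfly$cincinnatibutte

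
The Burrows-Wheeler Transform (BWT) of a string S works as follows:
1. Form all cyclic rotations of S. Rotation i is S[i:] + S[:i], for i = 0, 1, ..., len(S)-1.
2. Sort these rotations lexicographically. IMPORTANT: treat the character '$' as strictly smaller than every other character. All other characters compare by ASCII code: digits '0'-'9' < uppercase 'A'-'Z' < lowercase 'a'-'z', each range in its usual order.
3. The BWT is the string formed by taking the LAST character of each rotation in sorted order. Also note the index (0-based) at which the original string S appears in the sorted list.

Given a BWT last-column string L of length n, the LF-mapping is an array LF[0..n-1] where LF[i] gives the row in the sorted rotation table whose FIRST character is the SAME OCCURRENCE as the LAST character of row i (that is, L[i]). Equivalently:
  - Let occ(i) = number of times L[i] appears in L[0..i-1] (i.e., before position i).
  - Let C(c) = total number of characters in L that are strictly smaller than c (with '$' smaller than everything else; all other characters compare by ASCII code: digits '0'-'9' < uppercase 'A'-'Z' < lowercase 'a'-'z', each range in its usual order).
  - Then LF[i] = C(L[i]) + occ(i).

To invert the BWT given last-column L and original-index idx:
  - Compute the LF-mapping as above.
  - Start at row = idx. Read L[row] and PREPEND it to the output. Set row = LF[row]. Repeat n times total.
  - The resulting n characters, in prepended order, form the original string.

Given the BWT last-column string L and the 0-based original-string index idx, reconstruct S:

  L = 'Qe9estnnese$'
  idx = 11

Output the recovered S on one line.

LF mapping: 2 3 1 4 9 11 7 8 5 10 6 0
Walk LF starting at row 11, prepending L[row]:
  step 1: row=11, L[11]='$', prepend. Next row=LF[11]=0
  step 2: row=0, L[0]='Q', prepend. Next row=LF[0]=2
  step 3: row=2, L[2]='9', prepend. Next row=LF[2]=1
  step 4: row=1, L[1]='e', prepend. Next row=LF[1]=3
  step 5: row=3, L[3]='e', prepend. Next row=LF[3]=4
  step 6: row=4, L[4]='s', prepend. Next row=LF[4]=9
  step 7: row=9, L[9]='s', prepend. Next row=LF[9]=10
  step 8: row=10, L[10]='e', prepend. Next row=LF[10]=6
  step 9: row=6, L[6]='n', prepend. Next row=LF[6]=7
  step 10: row=7, L[7]='n', prepend. Next row=LF[7]=8
  step 11: row=8, L[8]='e', prepend. Next row=LF[8]=5
  step 12: row=5, L[5]='t', prepend. Next row=LF[5]=11
Reversed output: tennessee9Q$

Answer: tennessee9Q$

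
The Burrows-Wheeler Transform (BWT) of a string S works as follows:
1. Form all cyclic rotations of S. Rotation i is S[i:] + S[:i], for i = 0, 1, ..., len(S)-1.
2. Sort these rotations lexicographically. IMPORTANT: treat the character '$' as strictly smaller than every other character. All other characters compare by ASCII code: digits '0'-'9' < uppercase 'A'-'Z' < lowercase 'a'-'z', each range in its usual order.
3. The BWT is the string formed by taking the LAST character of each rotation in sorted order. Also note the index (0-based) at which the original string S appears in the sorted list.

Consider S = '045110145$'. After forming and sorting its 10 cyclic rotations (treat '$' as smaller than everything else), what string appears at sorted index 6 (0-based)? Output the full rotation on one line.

All 10 rotations (rotation i = S[i:]+S[:i]):
  rot[0] = 045110145$
  rot[1] = 45110145$0
  rot[2] = 5110145$04
  rot[3] = 110145$045
  rot[4] = 10145$0451
  rot[5] = 0145$04511
  rot[6] = 145$045110
  rot[7] = 45$0451101
  rot[8] = 5$04511014
  rot[9] = $045110145
Sorted (with $ < everything):
  sorted[0] = $045110145
  sorted[1] = 0145$04511
  sorted[2] = 045110145$
  sorted[3] = 10145$0451
  sorted[4] = 110145$045
  sorted[5] = 145$045110
  sorted[6] = 45$0451101
  sorted[7] = 45110145$0
  sorted[8] = 5$04511014
  sorted[9] = 5110145$04
sorted[6] = 45$0451101

Answer: 45$0451101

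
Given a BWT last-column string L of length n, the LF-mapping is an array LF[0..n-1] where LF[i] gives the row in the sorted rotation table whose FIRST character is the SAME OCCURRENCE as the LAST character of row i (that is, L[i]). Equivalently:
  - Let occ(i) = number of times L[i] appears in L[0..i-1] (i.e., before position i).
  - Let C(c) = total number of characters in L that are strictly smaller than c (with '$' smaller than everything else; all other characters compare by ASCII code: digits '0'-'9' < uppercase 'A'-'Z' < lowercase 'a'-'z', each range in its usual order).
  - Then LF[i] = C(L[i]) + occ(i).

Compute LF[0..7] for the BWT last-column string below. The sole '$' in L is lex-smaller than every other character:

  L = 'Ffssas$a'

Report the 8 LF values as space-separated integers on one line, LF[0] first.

Char counts: '$':1, 'F':1, 'a':2, 'f':1, 's':3
C (first-col start): C('$')=0, C('F')=1, C('a')=2, C('f')=4, C('s')=5
L[0]='F': occ=0, LF[0]=C('F')+0=1+0=1
L[1]='f': occ=0, LF[1]=C('f')+0=4+0=4
L[2]='s': occ=0, LF[2]=C('s')+0=5+0=5
L[3]='s': occ=1, LF[3]=C('s')+1=5+1=6
L[4]='a': occ=0, LF[4]=C('a')+0=2+0=2
L[5]='s': occ=2, LF[5]=C('s')+2=5+2=7
L[6]='$': occ=0, LF[6]=C('$')+0=0+0=0
L[7]='a': occ=1, LF[7]=C('a')+1=2+1=3

Answer: 1 4 5 6 2 7 0 3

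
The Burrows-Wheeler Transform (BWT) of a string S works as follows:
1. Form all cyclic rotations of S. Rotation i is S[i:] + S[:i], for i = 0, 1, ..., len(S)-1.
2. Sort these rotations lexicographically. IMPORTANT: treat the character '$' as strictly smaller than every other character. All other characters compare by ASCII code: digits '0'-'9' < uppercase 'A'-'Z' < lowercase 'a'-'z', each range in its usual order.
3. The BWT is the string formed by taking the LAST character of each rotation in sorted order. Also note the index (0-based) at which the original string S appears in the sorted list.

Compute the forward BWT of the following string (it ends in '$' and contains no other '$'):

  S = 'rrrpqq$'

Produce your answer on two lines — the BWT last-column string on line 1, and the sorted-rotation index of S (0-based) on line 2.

All 7 rotations (rotation i = S[i:]+S[:i]):
  rot[0] = rrrpqq$
  rot[1] = rrpqq$r
  rot[2] = rpqq$rr
  rot[3] = pqq$rrr
  rot[4] = qq$rrrp
  rot[5] = q$rrrpq
  rot[6] = $rrrpqq
Sorted (with $ < everything):
  sorted[0] = $rrrpqq  (last char: 'q')
  sorted[1] = pqq$rrr  (last char: 'r')
  sorted[2] = q$rrrpq  (last char: 'q')
  sorted[3] = qq$rrrp  (last char: 'p')
  sorted[4] = rpqq$rr  (last char: 'r')
  sorted[5] = rrpqq$r  (last char: 'r')
  sorted[6] = rrrpqq$  (last char: '$')
Last column: qrqprr$
Original string S is at sorted index 6

Answer: qrqprr$
6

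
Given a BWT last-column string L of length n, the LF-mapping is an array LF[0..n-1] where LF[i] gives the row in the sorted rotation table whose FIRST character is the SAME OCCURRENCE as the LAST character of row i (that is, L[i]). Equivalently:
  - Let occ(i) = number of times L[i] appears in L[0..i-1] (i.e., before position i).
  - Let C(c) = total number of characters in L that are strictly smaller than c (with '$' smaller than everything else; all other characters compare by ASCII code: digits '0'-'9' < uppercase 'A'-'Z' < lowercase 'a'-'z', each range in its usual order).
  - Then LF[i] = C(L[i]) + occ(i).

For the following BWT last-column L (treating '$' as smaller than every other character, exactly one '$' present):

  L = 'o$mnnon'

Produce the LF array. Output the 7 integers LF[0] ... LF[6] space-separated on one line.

Char counts: '$':1, 'm':1, 'n':3, 'o':2
C (first-col start): C('$')=0, C('m')=1, C('n')=2, C('o')=5
L[0]='o': occ=0, LF[0]=C('o')+0=5+0=5
L[1]='$': occ=0, LF[1]=C('$')+0=0+0=0
L[2]='m': occ=0, LF[2]=C('m')+0=1+0=1
L[3]='n': occ=0, LF[3]=C('n')+0=2+0=2
L[4]='n': occ=1, LF[4]=C('n')+1=2+1=3
L[5]='o': occ=1, LF[5]=C('o')+1=5+1=6
L[6]='n': occ=2, LF[6]=C('n')+2=2+2=4

Answer: 5 0 1 2 3 6 4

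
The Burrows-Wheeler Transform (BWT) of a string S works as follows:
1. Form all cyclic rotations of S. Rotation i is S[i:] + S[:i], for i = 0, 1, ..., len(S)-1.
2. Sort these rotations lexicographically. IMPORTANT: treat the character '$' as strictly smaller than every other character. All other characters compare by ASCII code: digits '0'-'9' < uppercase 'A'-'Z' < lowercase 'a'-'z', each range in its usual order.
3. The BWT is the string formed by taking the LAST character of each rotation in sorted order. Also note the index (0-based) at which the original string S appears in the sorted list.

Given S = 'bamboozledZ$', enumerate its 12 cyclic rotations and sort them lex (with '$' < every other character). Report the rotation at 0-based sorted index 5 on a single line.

Answer: dZ$bamboozle

Derivation:
All 12 rotations (rotation i = S[i:]+S[:i]):
  rot[0] = bamboozledZ$
  rot[1] = amboozledZ$b
  rot[2] = mboozledZ$ba
  rot[3] = boozledZ$bam
  rot[4] = oozledZ$bamb
  rot[5] = ozledZ$bambo
  rot[6] = zledZ$bamboo
  rot[7] = ledZ$bambooz
  rot[8] = edZ$bamboozl
  rot[9] = dZ$bamboozle
  rot[10] = Z$bamboozled
  rot[11] = $bamboozledZ
Sorted (with $ < everything):
  sorted[0] = $bamboozledZ
  sorted[1] = Z$bamboozled
  sorted[2] = amboozledZ$b
  sorted[3] = bamboozledZ$
  sorted[4] = boozledZ$bam
  sorted[5] = dZ$bamboozle
  sorted[6] = edZ$bamboozl
  sorted[7] = ledZ$bambooz
  sorted[8] = mboozledZ$ba
  sorted[9] = oozledZ$bamb
  sorted[10] = ozledZ$bambo
  sorted[11] = zledZ$bamboo
sorted[5] = dZ$bamboozle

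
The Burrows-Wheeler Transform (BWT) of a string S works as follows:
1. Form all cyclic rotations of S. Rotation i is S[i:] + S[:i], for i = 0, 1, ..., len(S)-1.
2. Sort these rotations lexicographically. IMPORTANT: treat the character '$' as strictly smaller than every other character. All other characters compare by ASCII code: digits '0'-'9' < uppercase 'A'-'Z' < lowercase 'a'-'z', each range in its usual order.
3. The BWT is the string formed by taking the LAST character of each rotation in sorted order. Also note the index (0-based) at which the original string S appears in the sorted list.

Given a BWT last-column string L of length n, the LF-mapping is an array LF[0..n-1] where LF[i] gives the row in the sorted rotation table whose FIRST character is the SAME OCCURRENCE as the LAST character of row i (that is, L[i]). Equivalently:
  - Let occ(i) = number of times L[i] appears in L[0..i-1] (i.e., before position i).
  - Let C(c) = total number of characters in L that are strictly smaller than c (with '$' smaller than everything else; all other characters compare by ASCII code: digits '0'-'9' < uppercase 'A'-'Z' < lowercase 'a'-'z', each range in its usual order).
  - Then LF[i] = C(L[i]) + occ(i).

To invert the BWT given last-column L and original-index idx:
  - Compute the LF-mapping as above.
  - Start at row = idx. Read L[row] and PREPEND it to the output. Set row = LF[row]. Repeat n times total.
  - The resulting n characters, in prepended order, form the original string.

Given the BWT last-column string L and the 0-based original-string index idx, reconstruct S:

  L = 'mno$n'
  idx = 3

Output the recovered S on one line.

LF mapping: 1 2 4 0 3
Walk LF starting at row 3, prepending L[row]:
  step 1: row=3, L[3]='$', prepend. Next row=LF[3]=0
  step 2: row=0, L[0]='m', prepend. Next row=LF[0]=1
  step 3: row=1, L[1]='n', prepend. Next row=LF[1]=2
  step 4: row=2, L[2]='o', prepend. Next row=LF[2]=4
  step 5: row=4, L[4]='n', prepend. Next row=LF[4]=3
Reversed output: nonm$

Answer: nonm$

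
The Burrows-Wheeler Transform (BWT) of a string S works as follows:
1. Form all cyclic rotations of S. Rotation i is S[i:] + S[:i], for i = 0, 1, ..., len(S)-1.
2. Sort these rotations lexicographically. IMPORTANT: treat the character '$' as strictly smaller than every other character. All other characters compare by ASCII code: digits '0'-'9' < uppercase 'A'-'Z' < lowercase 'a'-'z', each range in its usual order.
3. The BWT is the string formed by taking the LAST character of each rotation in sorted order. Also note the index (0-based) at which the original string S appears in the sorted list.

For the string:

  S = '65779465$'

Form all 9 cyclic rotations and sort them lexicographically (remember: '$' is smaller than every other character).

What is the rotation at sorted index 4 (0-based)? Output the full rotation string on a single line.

All 9 rotations (rotation i = S[i:]+S[:i]):
  rot[0] = 65779465$
  rot[1] = 5779465$6
  rot[2] = 779465$65
  rot[3] = 79465$657
  rot[4] = 9465$6577
  rot[5] = 465$65779
  rot[6] = 65$657794
  rot[7] = 5$6577946
  rot[8] = $65779465
Sorted (with $ < everything):
  sorted[0] = $65779465
  sorted[1] = 465$65779
  sorted[2] = 5$6577946
  sorted[3] = 5779465$6
  sorted[4] = 65$657794
  sorted[5] = 65779465$
  sorted[6] = 779465$65
  sorted[7] = 79465$657
  sorted[8] = 9465$6577
sorted[4] = 65$657794

Answer: 65$657794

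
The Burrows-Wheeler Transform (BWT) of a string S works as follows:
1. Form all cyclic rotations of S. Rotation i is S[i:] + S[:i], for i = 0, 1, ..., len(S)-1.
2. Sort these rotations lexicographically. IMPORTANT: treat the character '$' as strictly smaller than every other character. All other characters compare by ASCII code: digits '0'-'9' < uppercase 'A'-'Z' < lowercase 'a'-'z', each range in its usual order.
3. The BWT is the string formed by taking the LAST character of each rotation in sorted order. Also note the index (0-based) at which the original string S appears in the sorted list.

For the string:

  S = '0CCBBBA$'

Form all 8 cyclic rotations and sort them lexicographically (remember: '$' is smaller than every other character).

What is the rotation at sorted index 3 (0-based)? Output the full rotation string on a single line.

All 8 rotations (rotation i = S[i:]+S[:i]):
  rot[0] = 0CCBBBA$
  rot[1] = CCBBBA$0
  rot[2] = CBBBA$0C
  rot[3] = BBBA$0CC
  rot[4] = BBA$0CCB
  rot[5] = BA$0CCBB
  rot[6] = A$0CCBBB
  rot[7] = $0CCBBBA
Sorted (with $ < everything):
  sorted[0] = $0CCBBBA
  sorted[1] = 0CCBBBA$
  sorted[2] = A$0CCBBB
  sorted[3] = BA$0CCBB
  sorted[4] = BBA$0CCB
  sorted[5] = BBBA$0CC
  sorted[6] = CBBBA$0C
  sorted[7] = CCBBBA$0
sorted[3] = BA$0CCBB

Answer: BA$0CCBB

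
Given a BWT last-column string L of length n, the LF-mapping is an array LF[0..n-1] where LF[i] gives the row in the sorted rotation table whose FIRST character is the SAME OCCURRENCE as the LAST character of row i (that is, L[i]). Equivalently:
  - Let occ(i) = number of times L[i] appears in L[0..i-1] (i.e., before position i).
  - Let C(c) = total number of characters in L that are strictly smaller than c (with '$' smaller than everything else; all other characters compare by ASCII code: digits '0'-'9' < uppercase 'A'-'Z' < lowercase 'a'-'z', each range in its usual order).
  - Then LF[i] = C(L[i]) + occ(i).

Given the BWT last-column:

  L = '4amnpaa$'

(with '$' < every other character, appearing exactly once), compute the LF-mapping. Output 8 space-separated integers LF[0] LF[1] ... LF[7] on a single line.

Char counts: '$':1, '4':1, 'a':3, 'm':1, 'n':1, 'p':1
C (first-col start): C('$')=0, C('4')=1, C('a')=2, C('m')=5, C('n')=6, C('p')=7
L[0]='4': occ=0, LF[0]=C('4')+0=1+0=1
L[1]='a': occ=0, LF[1]=C('a')+0=2+0=2
L[2]='m': occ=0, LF[2]=C('m')+0=5+0=5
L[3]='n': occ=0, LF[3]=C('n')+0=6+0=6
L[4]='p': occ=0, LF[4]=C('p')+0=7+0=7
L[5]='a': occ=1, LF[5]=C('a')+1=2+1=3
L[6]='a': occ=2, LF[6]=C('a')+2=2+2=4
L[7]='$': occ=0, LF[7]=C('$')+0=0+0=0

Answer: 1 2 5 6 7 3 4 0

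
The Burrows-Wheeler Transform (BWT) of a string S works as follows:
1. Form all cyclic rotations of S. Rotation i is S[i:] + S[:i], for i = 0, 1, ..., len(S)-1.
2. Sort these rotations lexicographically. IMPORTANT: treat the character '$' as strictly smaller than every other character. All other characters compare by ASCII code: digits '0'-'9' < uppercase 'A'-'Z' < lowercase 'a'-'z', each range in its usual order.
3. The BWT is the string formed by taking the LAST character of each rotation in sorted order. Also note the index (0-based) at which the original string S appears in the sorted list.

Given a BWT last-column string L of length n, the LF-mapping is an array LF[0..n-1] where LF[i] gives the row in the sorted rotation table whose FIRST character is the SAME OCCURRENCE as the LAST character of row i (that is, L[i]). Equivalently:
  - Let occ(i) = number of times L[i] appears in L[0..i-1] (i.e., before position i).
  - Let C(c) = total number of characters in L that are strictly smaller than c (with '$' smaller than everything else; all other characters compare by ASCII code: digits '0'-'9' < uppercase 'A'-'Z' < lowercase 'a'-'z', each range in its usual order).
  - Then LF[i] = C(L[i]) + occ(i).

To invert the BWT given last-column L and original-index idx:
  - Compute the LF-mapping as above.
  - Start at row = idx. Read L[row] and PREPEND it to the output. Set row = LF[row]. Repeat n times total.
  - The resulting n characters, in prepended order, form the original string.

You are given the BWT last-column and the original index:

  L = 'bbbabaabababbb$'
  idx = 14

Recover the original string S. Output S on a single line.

Answer: bbbbbabaabbaab$

Derivation:
LF mapping: 6 7 8 1 9 2 3 10 4 11 5 12 13 14 0
Walk LF starting at row 14, prepending L[row]:
  step 1: row=14, L[14]='$', prepend. Next row=LF[14]=0
  step 2: row=0, L[0]='b', prepend. Next row=LF[0]=6
  step 3: row=6, L[6]='a', prepend. Next row=LF[6]=3
  step 4: row=3, L[3]='a', prepend. Next row=LF[3]=1
  step 5: row=1, L[1]='b', prepend. Next row=LF[1]=7
  step 6: row=7, L[7]='b', prepend. Next row=LF[7]=10
  step 7: row=10, L[10]='a', prepend. Next row=LF[10]=5
  step 8: row=5, L[5]='a', prepend. Next row=LF[5]=2
  step 9: row=2, L[2]='b', prepend. Next row=LF[2]=8
  step 10: row=8, L[8]='a', prepend. Next row=LF[8]=4
  step 11: row=4, L[4]='b', prepend. Next row=LF[4]=9
  step 12: row=9, L[9]='b', prepend. Next row=LF[9]=11
  step 13: row=11, L[11]='b', prepend. Next row=LF[11]=12
  step 14: row=12, L[12]='b', prepend. Next row=LF[12]=13
  step 15: row=13, L[13]='b', prepend. Next row=LF[13]=14
Reversed output: bbbbbabaabbaab$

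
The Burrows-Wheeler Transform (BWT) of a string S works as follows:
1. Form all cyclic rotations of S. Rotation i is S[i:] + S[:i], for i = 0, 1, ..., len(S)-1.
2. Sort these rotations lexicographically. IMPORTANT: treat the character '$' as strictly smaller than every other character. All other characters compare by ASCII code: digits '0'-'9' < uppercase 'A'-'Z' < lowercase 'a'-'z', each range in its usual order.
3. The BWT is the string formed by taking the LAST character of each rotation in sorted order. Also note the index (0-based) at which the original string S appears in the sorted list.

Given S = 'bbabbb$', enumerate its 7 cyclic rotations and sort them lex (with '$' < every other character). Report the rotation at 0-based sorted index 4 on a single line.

All 7 rotations (rotation i = S[i:]+S[:i]):
  rot[0] = bbabbb$
  rot[1] = babbb$b
  rot[2] = abbb$bb
  rot[3] = bbb$bba
  rot[4] = bb$bbab
  rot[5] = b$bbabb
  rot[6] = $bbabbb
Sorted (with $ < everything):
  sorted[0] = $bbabbb
  sorted[1] = abbb$bb
  sorted[2] = b$bbabb
  sorted[3] = babbb$b
  sorted[4] = bb$bbab
  sorted[5] = bbabbb$
  sorted[6] = bbb$bba
sorted[4] = bb$bbab

Answer: bb$bbab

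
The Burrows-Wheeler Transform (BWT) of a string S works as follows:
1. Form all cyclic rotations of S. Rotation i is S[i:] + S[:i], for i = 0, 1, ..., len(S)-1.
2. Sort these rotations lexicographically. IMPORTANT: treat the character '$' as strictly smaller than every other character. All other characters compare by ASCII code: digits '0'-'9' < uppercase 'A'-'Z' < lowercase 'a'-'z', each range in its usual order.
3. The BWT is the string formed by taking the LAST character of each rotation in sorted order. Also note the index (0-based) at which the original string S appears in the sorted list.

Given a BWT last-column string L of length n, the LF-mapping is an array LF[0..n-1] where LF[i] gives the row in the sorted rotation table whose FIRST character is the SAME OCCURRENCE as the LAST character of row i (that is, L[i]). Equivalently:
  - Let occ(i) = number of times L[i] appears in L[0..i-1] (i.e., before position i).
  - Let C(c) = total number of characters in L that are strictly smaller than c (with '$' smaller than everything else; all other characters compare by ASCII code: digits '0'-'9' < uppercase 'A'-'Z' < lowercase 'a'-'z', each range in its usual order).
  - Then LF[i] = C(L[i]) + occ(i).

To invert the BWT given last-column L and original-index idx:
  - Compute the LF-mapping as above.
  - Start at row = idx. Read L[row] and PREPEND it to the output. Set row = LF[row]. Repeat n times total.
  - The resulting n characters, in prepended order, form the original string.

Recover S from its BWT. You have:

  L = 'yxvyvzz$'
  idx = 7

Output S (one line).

LF mapping: 4 3 1 5 2 6 7 0
Walk LF starting at row 7, prepending L[row]:
  step 1: row=7, L[7]='$', prepend. Next row=LF[7]=0
  step 2: row=0, L[0]='y', prepend. Next row=LF[0]=4
  step 3: row=4, L[4]='v', prepend. Next row=LF[4]=2
  step 4: row=2, L[2]='v', prepend. Next row=LF[2]=1
  step 5: row=1, L[1]='x', prepend. Next row=LF[1]=3
  step 6: row=3, L[3]='y', prepend. Next row=LF[3]=5
  step 7: row=5, L[5]='z', prepend. Next row=LF[5]=6
  step 8: row=6, L[6]='z', prepend. Next row=LF[6]=7
Reversed output: zzyxvvy$

Answer: zzyxvvy$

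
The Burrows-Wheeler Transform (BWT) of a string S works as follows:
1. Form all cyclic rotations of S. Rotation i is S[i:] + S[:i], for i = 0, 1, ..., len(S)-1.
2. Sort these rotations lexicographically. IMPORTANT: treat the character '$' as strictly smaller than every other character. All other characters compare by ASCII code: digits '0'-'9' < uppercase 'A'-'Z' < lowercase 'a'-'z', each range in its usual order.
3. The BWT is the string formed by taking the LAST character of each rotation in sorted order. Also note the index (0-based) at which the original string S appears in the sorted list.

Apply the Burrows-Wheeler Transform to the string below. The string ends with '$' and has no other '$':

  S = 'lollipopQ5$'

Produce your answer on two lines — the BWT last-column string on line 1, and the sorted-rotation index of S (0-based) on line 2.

Answer: 5Qpllo$lpoi
6

Derivation:
All 11 rotations (rotation i = S[i:]+S[:i]):
  rot[0] = lollipopQ5$
  rot[1] = ollipopQ5$l
  rot[2] = llipopQ5$lo
  rot[3] = lipopQ5$lol
  rot[4] = ipopQ5$loll
  rot[5] = popQ5$lolli
  rot[6] = opQ5$lollip
  rot[7] = pQ5$lollipo
  rot[8] = Q5$lollipop
  rot[9] = 5$lollipopQ
  rot[10] = $lollipopQ5
Sorted (with $ < everything):
  sorted[0] = $lollipopQ5  (last char: '5')
  sorted[1] = 5$lollipopQ  (last char: 'Q')
  sorted[2] = Q5$lollipop  (last char: 'p')
  sorted[3] = ipopQ5$loll  (last char: 'l')
  sorted[4] = lipopQ5$lol  (last char: 'l')
  sorted[5] = llipopQ5$lo  (last char: 'o')
  sorted[6] = lollipopQ5$  (last char: '$')
  sorted[7] = ollipopQ5$l  (last char: 'l')
  sorted[8] = opQ5$lollip  (last char: 'p')
  sorted[9] = pQ5$lollipo  (last char: 'o')
  sorted[10] = popQ5$lolli  (last char: 'i')
Last column: 5Qpllo$lpoi
Original string S is at sorted index 6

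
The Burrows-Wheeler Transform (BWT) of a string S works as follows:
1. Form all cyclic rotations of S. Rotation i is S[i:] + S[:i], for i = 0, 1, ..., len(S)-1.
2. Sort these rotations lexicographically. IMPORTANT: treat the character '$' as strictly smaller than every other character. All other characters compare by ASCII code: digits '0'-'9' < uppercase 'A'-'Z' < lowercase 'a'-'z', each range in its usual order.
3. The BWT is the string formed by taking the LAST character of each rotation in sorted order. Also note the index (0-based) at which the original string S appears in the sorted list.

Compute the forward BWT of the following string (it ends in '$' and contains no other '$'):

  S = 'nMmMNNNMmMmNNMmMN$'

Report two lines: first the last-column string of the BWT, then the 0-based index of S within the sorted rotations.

Answer: NmmNnNmMNNmNMMMMM$
17

Derivation:
All 18 rotations (rotation i = S[i:]+S[:i]):
  rot[0] = nMmMNNNMmMmNNMmMN$
  rot[1] = MmMNNNMmMmNNMmMN$n
  rot[2] = mMNNNMmMmNNMmMN$nM
  rot[3] = MNNNMmMmNNMmMN$nMm
  rot[4] = NNNMmMmNNMmMN$nMmM
  rot[5] = NNMmMmNNMmMN$nMmMN
  rot[6] = NMmMmNNMmMN$nMmMNN
  rot[7] = MmMmNNMmMN$nMmMNNN
  rot[8] = mMmNNMmMN$nMmMNNNM
  rot[9] = MmNNMmMN$nMmMNNNMm
  rot[10] = mNNMmMN$nMmMNNNMmM
  rot[11] = NNMmMN$nMmMNNNMmMm
  rot[12] = NMmMN$nMmMNNNMmMmN
  rot[13] = MmMN$nMmMNNNMmMmNN
  rot[14] = mMN$nMmMNNNMmMmNNM
  rot[15] = MN$nMmMNNNMmMmNNMm
  rot[16] = N$nMmMNNNMmMmNNMmM
  rot[17] = $nMmMNNNMmMmNNMmMN
Sorted (with $ < everything):
  sorted[0] = $nMmMNNNMmMmNNMmMN  (last char: 'N')
  sorted[1] = MN$nMmMNNNMmMmNNMm  (last char: 'm')
  sorted[2] = MNNNMmMmNNMmMN$nMm  (last char: 'm')
  sorted[3] = MmMN$nMmMNNNMmMmNN  (last char: 'N')
  sorted[4] = MmMNNNMmMmNNMmMN$n  (last char: 'n')
  sorted[5] = MmMmNNMmMN$nMmMNNN  (last char: 'N')
  sorted[6] = MmNNMmMN$nMmMNNNMm  (last char: 'm')
  sorted[7] = N$nMmMNNNMmMmNNMmM  (last char: 'M')
  sorted[8] = NMmMN$nMmMNNNMmMmN  (last char: 'N')
  sorted[9] = NMmMmNNMmMN$nMmMNN  (last char: 'N')
  sorted[10] = NNMmMN$nMmMNNNMmMm  (last char: 'm')
  sorted[11] = NNMmMmNNMmMN$nMmMN  (last char: 'N')
  sorted[12] = NNNMmMmNNMmMN$nMmM  (last char: 'M')
  sorted[13] = mMN$nMmMNNNMmMmNNM  (last char: 'M')
  sorted[14] = mMNNNMmMmNNMmMN$nM  (last char: 'M')
  sorted[15] = mMmNNMmMN$nMmMNNNM  (last char: 'M')
  sorted[16] = mNNMmMN$nMmMNNNMmM  (last char: 'M')
  sorted[17] = nMmMNNNMmMmNNMmMN$  (last char: '$')
Last column: NmmNnNmMNNmNMMMMM$
Original string S is at sorted index 17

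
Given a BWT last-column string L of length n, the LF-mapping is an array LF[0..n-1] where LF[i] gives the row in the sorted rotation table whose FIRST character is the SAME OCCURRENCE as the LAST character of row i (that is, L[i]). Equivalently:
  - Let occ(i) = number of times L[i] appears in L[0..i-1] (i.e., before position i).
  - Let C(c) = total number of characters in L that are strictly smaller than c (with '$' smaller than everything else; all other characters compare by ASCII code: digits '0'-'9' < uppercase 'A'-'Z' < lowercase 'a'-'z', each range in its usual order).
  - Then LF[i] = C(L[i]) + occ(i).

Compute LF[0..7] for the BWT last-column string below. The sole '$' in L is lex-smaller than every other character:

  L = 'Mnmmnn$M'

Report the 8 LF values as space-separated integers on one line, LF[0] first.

Char counts: '$':1, 'M':2, 'm':2, 'n':3
C (first-col start): C('$')=0, C('M')=1, C('m')=3, C('n')=5
L[0]='M': occ=0, LF[0]=C('M')+0=1+0=1
L[1]='n': occ=0, LF[1]=C('n')+0=5+0=5
L[2]='m': occ=0, LF[2]=C('m')+0=3+0=3
L[3]='m': occ=1, LF[3]=C('m')+1=3+1=4
L[4]='n': occ=1, LF[4]=C('n')+1=5+1=6
L[5]='n': occ=2, LF[5]=C('n')+2=5+2=7
L[6]='$': occ=0, LF[6]=C('$')+0=0+0=0
L[7]='M': occ=1, LF[7]=C('M')+1=1+1=2

Answer: 1 5 3 4 6 7 0 2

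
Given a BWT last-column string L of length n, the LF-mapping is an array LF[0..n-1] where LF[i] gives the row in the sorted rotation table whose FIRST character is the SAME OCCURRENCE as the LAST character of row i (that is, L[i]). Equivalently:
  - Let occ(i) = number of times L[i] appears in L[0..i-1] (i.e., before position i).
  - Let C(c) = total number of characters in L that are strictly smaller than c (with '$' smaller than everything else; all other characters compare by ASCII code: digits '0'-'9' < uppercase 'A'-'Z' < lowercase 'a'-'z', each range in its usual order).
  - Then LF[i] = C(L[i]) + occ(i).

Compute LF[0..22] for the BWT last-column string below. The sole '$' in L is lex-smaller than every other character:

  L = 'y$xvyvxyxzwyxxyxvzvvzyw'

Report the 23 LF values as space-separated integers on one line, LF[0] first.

Answer: 14 0 8 1 15 2 9 16 10 20 6 17 11 12 18 13 3 21 4 5 22 19 7

Derivation:
Char counts: '$':1, 'v':5, 'w':2, 'x':6, 'y':6, 'z':3
C (first-col start): C('$')=0, C('v')=1, C('w')=6, C('x')=8, C('y')=14, C('z')=20
L[0]='y': occ=0, LF[0]=C('y')+0=14+0=14
L[1]='$': occ=0, LF[1]=C('$')+0=0+0=0
L[2]='x': occ=0, LF[2]=C('x')+0=8+0=8
L[3]='v': occ=0, LF[3]=C('v')+0=1+0=1
L[4]='y': occ=1, LF[4]=C('y')+1=14+1=15
L[5]='v': occ=1, LF[5]=C('v')+1=1+1=2
L[6]='x': occ=1, LF[6]=C('x')+1=8+1=9
L[7]='y': occ=2, LF[7]=C('y')+2=14+2=16
L[8]='x': occ=2, LF[8]=C('x')+2=8+2=10
L[9]='z': occ=0, LF[9]=C('z')+0=20+0=20
L[10]='w': occ=0, LF[10]=C('w')+0=6+0=6
L[11]='y': occ=3, LF[11]=C('y')+3=14+3=17
L[12]='x': occ=3, LF[12]=C('x')+3=8+3=11
L[13]='x': occ=4, LF[13]=C('x')+4=8+4=12
L[14]='y': occ=4, LF[14]=C('y')+4=14+4=18
L[15]='x': occ=5, LF[15]=C('x')+5=8+5=13
L[16]='v': occ=2, LF[16]=C('v')+2=1+2=3
L[17]='z': occ=1, LF[17]=C('z')+1=20+1=21
L[18]='v': occ=3, LF[18]=C('v')+3=1+3=4
L[19]='v': occ=4, LF[19]=C('v')+4=1+4=5
L[20]='z': occ=2, LF[20]=C('z')+2=20+2=22
L[21]='y': occ=5, LF[21]=C('y')+5=14+5=19
L[22]='w': occ=1, LF[22]=C('w')+1=6+1=7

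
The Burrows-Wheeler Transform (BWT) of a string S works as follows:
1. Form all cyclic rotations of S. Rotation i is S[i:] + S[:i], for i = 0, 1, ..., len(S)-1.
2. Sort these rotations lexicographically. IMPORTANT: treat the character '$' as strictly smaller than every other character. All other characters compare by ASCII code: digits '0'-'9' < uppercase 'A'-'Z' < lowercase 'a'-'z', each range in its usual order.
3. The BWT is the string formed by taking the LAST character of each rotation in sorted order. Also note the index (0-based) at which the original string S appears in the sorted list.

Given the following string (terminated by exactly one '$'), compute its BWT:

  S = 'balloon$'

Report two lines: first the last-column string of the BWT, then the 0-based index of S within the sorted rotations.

All 8 rotations (rotation i = S[i:]+S[:i]):
  rot[0] = balloon$
  rot[1] = alloon$b
  rot[2] = lloon$ba
  rot[3] = loon$bal
  rot[4] = oon$ball
  rot[5] = on$ballo
  rot[6] = n$balloo
  rot[7] = $balloon
Sorted (with $ < everything):
  sorted[0] = $balloon  (last char: 'n')
  sorted[1] = alloon$b  (last char: 'b')
  sorted[2] = balloon$  (last char: '$')
  sorted[3] = lloon$ba  (last char: 'a')
  sorted[4] = loon$bal  (last char: 'l')
  sorted[5] = n$balloo  (last char: 'o')
  sorted[6] = on$ballo  (last char: 'o')
  sorted[7] = oon$ball  (last char: 'l')
Last column: nb$alool
Original string S is at sorted index 2

Answer: nb$alool
2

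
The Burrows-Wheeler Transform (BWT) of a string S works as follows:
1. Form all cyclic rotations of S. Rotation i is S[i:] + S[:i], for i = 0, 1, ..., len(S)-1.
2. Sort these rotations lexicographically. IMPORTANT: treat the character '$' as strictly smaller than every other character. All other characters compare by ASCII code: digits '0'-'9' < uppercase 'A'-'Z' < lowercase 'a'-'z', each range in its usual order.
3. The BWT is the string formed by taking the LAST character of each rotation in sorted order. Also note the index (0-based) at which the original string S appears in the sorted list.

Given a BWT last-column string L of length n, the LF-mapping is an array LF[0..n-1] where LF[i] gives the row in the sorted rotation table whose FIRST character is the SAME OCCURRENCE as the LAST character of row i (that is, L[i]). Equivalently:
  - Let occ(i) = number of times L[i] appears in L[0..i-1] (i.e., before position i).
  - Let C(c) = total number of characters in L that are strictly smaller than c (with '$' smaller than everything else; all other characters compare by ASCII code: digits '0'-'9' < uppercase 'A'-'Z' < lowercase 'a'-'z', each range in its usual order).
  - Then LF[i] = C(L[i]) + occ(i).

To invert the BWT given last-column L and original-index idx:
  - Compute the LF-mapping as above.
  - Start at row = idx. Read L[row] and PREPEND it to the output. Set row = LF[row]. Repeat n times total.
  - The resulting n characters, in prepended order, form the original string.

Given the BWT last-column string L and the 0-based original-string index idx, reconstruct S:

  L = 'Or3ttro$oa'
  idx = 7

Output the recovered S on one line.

Answer: rotator3O$

Derivation:
LF mapping: 2 6 1 8 9 7 4 0 5 3
Walk LF starting at row 7, prepending L[row]:
  step 1: row=7, L[7]='$', prepend. Next row=LF[7]=0
  step 2: row=0, L[0]='O', prepend. Next row=LF[0]=2
  step 3: row=2, L[2]='3', prepend. Next row=LF[2]=1
  step 4: row=1, L[1]='r', prepend. Next row=LF[1]=6
  step 5: row=6, L[6]='o', prepend. Next row=LF[6]=4
  step 6: row=4, L[4]='t', prepend. Next row=LF[4]=9
  step 7: row=9, L[9]='a', prepend. Next row=LF[9]=3
  step 8: row=3, L[3]='t', prepend. Next row=LF[3]=8
  step 9: row=8, L[8]='o', prepend. Next row=LF[8]=5
  step 10: row=5, L[5]='r', prepend. Next row=LF[5]=7
Reversed output: rotator3O$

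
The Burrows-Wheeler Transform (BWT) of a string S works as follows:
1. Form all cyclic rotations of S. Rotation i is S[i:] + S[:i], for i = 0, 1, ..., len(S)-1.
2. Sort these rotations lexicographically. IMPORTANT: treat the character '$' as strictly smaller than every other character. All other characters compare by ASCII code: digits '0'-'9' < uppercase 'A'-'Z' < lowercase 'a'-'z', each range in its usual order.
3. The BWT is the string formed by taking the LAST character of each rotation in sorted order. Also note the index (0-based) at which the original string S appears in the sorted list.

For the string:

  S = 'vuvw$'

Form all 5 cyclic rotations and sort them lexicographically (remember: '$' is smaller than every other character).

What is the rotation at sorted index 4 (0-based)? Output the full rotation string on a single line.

Answer: w$vuv

Derivation:
All 5 rotations (rotation i = S[i:]+S[:i]):
  rot[0] = vuvw$
  rot[1] = uvw$v
  rot[2] = vw$vu
  rot[3] = w$vuv
  rot[4] = $vuvw
Sorted (with $ < everything):
  sorted[0] = $vuvw
  sorted[1] = uvw$v
  sorted[2] = vuvw$
  sorted[3] = vw$vu
  sorted[4] = w$vuv
sorted[4] = w$vuv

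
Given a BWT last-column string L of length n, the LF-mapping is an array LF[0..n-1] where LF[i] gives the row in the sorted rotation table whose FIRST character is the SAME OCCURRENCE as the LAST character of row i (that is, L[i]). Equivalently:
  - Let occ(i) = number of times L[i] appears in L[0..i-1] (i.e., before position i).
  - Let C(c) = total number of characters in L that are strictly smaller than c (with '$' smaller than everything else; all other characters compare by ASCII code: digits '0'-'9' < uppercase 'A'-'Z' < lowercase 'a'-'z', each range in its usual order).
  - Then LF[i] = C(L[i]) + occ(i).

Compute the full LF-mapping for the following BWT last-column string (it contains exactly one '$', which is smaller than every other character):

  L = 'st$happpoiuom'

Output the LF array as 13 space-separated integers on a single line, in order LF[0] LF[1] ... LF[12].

Answer: 10 11 0 2 1 7 8 9 5 3 12 6 4

Derivation:
Char counts: '$':1, 'a':1, 'h':1, 'i':1, 'm':1, 'o':2, 'p':3, 's':1, 't':1, 'u':1
C (first-col start): C('$')=0, C('a')=1, C('h')=2, C('i')=3, C('m')=4, C('o')=5, C('p')=7, C('s')=10, C('t')=11, C('u')=12
L[0]='s': occ=0, LF[0]=C('s')+0=10+0=10
L[1]='t': occ=0, LF[1]=C('t')+0=11+0=11
L[2]='$': occ=0, LF[2]=C('$')+0=0+0=0
L[3]='h': occ=0, LF[3]=C('h')+0=2+0=2
L[4]='a': occ=0, LF[4]=C('a')+0=1+0=1
L[5]='p': occ=0, LF[5]=C('p')+0=7+0=7
L[6]='p': occ=1, LF[6]=C('p')+1=7+1=8
L[7]='p': occ=2, LF[7]=C('p')+2=7+2=9
L[8]='o': occ=0, LF[8]=C('o')+0=5+0=5
L[9]='i': occ=0, LF[9]=C('i')+0=3+0=3
L[10]='u': occ=0, LF[10]=C('u')+0=12+0=12
L[11]='o': occ=1, LF[11]=C('o')+1=5+1=6
L[12]='m': occ=0, LF[12]=C('m')+0=4+0=4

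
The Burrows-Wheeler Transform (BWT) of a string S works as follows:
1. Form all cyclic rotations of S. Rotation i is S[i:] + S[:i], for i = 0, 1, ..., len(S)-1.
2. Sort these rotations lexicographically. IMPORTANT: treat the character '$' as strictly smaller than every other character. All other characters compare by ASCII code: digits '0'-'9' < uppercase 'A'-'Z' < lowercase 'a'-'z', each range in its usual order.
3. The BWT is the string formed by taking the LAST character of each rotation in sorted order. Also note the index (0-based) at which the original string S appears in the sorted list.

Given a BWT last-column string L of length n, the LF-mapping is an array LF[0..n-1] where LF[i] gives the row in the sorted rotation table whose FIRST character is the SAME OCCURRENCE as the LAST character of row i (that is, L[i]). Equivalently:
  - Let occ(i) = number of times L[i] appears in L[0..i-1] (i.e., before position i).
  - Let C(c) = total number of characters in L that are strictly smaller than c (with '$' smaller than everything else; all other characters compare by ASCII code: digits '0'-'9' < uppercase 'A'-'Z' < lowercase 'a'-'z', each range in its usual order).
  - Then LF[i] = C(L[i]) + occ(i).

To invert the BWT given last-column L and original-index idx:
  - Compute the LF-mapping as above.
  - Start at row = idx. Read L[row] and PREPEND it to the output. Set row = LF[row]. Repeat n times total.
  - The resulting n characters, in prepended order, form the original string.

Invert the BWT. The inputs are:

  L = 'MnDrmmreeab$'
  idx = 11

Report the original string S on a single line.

Answer: remembranDM$

Derivation:
LF mapping: 2 9 1 10 7 8 11 5 6 3 4 0
Walk LF starting at row 11, prepending L[row]:
  step 1: row=11, L[11]='$', prepend. Next row=LF[11]=0
  step 2: row=0, L[0]='M', prepend. Next row=LF[0]=2
  step 3: row=2, L[2]='D', prepend. Next row=LF[2]=1
  step 4: row=1, L[1]='n', prepend. Next row=LF[1]=9
  step 5: row=9, L[9]='a', prepend. Next row=LF[9]=3
  step 6: row=3, L[3]='r', prepend. Next row=LF[3]=10
  step 7: row=10, L[10]='b', prepend. Next row=LF[10]=4
  step 8: row=4, L[4]='m', prepend. Next row=LF[4]=7
  step 9: row=7, L[7]='e', prepend. Next row=LF[7]=5
  step 10: row=5, L[5]='m', prepend. Next row=LF[5]=8
  step 11: row=8, L[8]='e', prepend. Next row=LF[8]=6
  step 12: row=6, L[6]='r', prepend. Next row=LF[6]=11
Reversed output: remembranDM$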